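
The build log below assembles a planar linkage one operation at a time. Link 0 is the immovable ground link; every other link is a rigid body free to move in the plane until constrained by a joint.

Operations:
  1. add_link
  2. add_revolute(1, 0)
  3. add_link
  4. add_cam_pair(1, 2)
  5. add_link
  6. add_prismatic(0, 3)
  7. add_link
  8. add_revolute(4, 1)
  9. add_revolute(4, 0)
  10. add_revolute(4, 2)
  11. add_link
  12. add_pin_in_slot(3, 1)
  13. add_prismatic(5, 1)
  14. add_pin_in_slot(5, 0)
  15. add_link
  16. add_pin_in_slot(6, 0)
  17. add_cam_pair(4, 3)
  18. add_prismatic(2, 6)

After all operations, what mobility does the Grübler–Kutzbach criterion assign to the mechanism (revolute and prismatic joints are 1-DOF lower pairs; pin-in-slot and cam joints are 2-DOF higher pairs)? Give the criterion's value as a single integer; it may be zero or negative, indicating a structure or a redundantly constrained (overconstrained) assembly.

(L,J1,J2)=(1,0,0); link0 fixed
link1: (2,0,0)
R 1-0 [J1]: (2,1,0)
link2: (3,1,0)
C 1-2 [J2]: (3,1,1)
link3: (4,1,1)
P 0-3 [J1]: (4,2,1)
link4: (5,2,1)
R 4-1 [J1]: (5,3,1)
R 4-0 [J1]: (5,4,1)
R 4-2 [J1]: (5,5,1)
link5: (6,5,1)
PS 3-1 [J2]: (6,5,2)
P 5-1 [J1]: (6,6,2)
PS 5-0 [J2]: (6,6,3)
link6: (7,6,3)
PS 6-0 [J2]: (7,6,4)
C 4-3 [J2]: (7,6,5)
P 2-6 [J1]: (7,7,5)
Grübler: 3·6 − 2·7 − 5 = -1

M = -1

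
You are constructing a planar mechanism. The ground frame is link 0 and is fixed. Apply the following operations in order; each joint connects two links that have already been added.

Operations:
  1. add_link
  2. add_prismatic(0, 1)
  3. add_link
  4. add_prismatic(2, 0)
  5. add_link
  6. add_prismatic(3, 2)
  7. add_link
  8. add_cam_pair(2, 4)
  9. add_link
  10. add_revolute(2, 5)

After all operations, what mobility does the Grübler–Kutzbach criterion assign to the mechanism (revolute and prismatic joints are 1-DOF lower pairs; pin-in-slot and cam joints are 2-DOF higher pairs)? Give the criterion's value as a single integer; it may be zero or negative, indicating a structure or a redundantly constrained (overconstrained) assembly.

ground; <1,0,0>
#1 <2,0,0>
P:0↔1 J1 <2,1,0>
#2 <3,1,0>
P:2↔0 J1 <3,2,0>
#3 <4,2,0>
P:3↔2 J1 <4,3,0>
#4 <5,3,0>
C:2↔4 J2 <5,3,1>
#5 <6,3,1>
R:2↔5 J1 <6,4,1>
3×5 − 2×4 − 1×1 = 6

M = 6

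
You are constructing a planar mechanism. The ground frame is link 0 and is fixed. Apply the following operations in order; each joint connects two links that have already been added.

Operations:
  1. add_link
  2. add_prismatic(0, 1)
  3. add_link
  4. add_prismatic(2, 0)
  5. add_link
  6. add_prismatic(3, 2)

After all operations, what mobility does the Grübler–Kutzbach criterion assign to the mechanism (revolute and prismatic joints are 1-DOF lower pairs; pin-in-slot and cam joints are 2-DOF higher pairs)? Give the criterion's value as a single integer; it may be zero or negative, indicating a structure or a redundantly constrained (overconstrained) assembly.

M = 3

[1;0;0] (link 0 is ground)
L+ [2;0;0]
P(0,1)∈J1 [2;1;0]
L+ [3;1;0]
P(2,0)∈J1 [3;2;0]
L+ [4;2;0]
P(3,2)∈J1 [4;3;0]
mobility = 9 − 6 − 0 = 3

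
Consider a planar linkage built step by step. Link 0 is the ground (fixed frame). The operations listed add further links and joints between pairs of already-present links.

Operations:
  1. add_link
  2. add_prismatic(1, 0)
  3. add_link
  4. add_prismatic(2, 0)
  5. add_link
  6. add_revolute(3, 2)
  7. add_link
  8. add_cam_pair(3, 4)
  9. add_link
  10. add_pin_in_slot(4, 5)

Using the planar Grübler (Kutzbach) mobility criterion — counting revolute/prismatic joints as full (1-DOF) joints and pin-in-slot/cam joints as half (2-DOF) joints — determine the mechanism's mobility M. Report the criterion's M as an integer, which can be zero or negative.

M = 7

[1;0;0] (link 0 is ground)
L+ [2;0;0]
P(1,0)∈J1 [2;1;0]
L+ [3;1;0]
P(2,0)∈J1 [3;2;0]
L+ [4;2;0]
R(3,2)∈J1 [4;3;0]
L+ [5;3;0]
C(3,4)∈J2 [5;3;1]
L+ [6;3;1]
PS(4,5)∈J2 [6;3;2]
mobility = 15 − 6 − 2 = 7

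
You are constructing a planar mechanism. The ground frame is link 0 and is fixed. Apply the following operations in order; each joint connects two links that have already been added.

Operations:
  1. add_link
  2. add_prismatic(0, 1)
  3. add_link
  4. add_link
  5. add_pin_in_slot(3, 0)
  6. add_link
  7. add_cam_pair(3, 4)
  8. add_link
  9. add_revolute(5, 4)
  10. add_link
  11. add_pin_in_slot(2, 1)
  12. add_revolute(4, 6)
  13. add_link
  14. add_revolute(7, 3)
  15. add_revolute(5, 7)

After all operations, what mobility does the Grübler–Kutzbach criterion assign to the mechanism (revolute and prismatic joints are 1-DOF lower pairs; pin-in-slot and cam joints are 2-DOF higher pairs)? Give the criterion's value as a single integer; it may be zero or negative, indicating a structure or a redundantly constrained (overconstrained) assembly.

M = 8

[1;0;0] (link 0 is ground)
L+ [2;0;0]
P(0,1)∈J1 [2;1;0]
L+ [3;1;0]
L+ [4;1;0]
PS(3,0)∈J2 [4;1;1]
L+ [5;1;1]
C(3,4)∈J2 [5;1;2]
L+ [6;1;2]
R(5,4)∈J1 [6;2;2]
L+ [7;2;2]
PS(2,1)∈J2 [7;2;3]
R(4,6)∈J1 [7;3;3]
L+ [8;3;3]
R(7,3)∈J1 [8;4;3]
R(5,7)∈J1 [8;5;3]
mobility = 21 − 10 − 3 = 8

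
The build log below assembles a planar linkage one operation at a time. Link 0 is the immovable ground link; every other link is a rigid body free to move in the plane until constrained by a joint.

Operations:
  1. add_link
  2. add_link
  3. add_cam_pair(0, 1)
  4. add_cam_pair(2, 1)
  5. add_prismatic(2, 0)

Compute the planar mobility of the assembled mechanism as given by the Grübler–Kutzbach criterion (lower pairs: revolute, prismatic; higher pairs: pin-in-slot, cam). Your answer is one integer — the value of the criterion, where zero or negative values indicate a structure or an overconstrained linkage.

L=1 J1=0 J2=0
add link → L=2 J1=0 J2=0
add link → L=3 J1=0 J2=0
C@0,1 dof=2 J2 → L=3 J1=0 J2=1
C@2,1 dof=2 J2 → L=3 J1=0 J2=2
P@2,0 dof=1 J1 → L=3 J1=1 J2=2
M=3(L−1)−2J1−J2=3·2−2·1−2=2

M = 2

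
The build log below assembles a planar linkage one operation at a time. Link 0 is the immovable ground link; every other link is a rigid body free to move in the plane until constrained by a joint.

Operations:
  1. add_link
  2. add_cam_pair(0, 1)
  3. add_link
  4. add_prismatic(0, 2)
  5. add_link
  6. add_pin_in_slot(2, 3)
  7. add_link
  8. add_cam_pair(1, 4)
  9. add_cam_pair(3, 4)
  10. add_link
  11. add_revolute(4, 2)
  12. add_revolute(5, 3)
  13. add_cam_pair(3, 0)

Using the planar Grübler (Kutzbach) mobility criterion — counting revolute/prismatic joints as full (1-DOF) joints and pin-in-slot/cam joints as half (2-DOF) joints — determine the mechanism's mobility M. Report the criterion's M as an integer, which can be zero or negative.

M = 4

ground; <1,0,0>
#1 <2,0,0>
C:0↔1 J2 <2,0,1>
#2 <3,0,1>
P:0↔2 J1 <3,1,1>
#3 <4,1,1>
PS:2↔3 J2 <4,1,2>
#4 <5,1,2>
C:1↔4 J2 <5,1,3>
C:3↔4 J2 <5,1,4>
#5 <6,1,4>
R:4↔2 J1 <6,2,4>
R:5↔3 J1 <6,3,4>
C:3↔0 J2 <6,3,5>
3×5 − 2×3 − 1×5 = 4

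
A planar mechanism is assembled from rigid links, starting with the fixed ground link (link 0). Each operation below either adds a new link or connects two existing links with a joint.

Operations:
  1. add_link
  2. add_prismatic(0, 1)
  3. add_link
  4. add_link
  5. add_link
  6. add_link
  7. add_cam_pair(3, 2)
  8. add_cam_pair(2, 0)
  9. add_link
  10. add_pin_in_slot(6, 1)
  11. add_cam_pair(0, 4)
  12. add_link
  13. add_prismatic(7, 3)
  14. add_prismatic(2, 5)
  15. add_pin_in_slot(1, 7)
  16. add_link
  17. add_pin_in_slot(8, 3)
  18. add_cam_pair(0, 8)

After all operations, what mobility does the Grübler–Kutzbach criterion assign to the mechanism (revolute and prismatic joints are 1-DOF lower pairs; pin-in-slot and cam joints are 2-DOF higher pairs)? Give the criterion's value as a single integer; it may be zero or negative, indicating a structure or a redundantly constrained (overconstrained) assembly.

[1;0;0] (link 0 is ground)
L+ [2;0;0]
P(0,1)∈J1 [2;1;0]
L+ [3;1;0]
L+ [4;1;0]
L+ [5;1;0]
L+ [6;1;0]
C(3,2)∈J2 [6;1;1]
C(2,0)∈J2 [6;1;2]
L+ [7;1;2]
PS(6,1)∈J2 [7;1;3]
C(0,4)∈J2 [7;1;4]
L+ [8;1;4]
P(7,3)∈J1 [8;2;4]
P(2,5)∈J1 [8;3;4]
PS(1,7)∈J2 [8;3;5]
L+ [9;3;5]
PS(8,3)∈J2 [9;3;6]
C(0,8)∈J2 [9;3;7]
mobility = 24 − 6 − 7 = 11

M = 11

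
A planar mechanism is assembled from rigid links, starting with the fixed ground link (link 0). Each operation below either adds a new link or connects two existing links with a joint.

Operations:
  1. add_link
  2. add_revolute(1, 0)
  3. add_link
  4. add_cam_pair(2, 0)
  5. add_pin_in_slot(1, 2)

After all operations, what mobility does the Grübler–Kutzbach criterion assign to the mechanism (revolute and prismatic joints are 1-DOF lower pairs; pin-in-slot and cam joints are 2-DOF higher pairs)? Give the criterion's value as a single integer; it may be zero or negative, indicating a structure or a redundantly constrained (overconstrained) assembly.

L=1 J1=0 J2=0
add link → L=2 J1=0 J2=0
R@1,0 dof=1 J1 → L=2 J1=1 J2=0
add link → L=3 J1=1 J2=0
C@2,0 dof=2 J2 → L=3 J1=1 J2=1
PS@1,2 dof=2 J2 → L=3 J1=1 J2=2
M=3(L−1)−2J1−J2=3·2−2·1−2=2

M = 2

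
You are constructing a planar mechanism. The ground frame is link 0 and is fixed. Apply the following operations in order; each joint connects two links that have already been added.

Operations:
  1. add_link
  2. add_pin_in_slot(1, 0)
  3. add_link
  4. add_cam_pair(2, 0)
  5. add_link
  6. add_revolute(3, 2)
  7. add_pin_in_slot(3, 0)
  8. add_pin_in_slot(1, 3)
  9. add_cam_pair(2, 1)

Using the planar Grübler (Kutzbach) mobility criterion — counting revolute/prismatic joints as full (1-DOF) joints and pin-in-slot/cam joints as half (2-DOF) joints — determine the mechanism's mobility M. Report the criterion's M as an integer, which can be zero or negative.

ground; <1,0,0>
#1 <2,0,0>
PS:1↔0 J2 <2,0,1>
#2 <3,0,1>
C:2↔0 J2 <3,0,2>
#3 <4,0,2>
R:3↔2 J1 <4,1,2>
PS:3↔0 J2 <4,1,3>
PS:1↔3 J2 <4,1,4>
C:2↔1 J2 <4,1,5>
3×3 − 2×1 − 1×5 = 2

M = 2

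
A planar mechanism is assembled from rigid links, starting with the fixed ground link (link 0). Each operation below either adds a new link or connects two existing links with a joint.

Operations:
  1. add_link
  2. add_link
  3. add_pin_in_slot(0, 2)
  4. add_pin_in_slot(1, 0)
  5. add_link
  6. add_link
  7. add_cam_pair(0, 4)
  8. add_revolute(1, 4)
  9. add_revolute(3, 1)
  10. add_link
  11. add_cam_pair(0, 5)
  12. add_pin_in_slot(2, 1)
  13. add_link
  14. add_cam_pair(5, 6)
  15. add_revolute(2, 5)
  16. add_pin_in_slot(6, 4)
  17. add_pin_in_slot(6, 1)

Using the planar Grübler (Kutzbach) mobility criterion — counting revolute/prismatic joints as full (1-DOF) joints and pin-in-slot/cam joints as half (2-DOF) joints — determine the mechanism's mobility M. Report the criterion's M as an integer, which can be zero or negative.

L=1 J1=0 J2=0
add link → L=2 J1=0 J2=0
add link → L=3 J1=0 J2=0
PS@0,2 dof=2 J2 → L=3 J1=0 J2=1
PS@1,0 dof=2 J2 → L=3 J1=0 J2=2
add link → L=4 J1=0 J2=2
add link → L=5 J1=0 J2=2
C@0,4 dof=2 J2 → L=5 J1=0 J2=3
R@1,4 dof=1 J1 → L=5 J1=1 J2=3
R@3,1 dof=1 J1 → L=5 J1=2 J2=3
add link → L=6 J1=2 J2=3
C@0,5 dof=2 J2 → L=6 J1=2 J2=4
PS@2,1 dof=2 J2 → L=6 J1=2 J2=5
add link → L=7 J1=2 J2=5
C@5,6 dof=2 J2 → L=7 J1=2 J2=6
R@2,5 dof=1 J1 → L=7 J1=3 J2=6
PS@6,4 dof=2 J2 → L=7 J1=3 J2=7
PS@6,1 dof=2 J2 → L=7 J1=3 J2=8
M=3(L−1)−2J1−J2=3·6−2·3−8=4

M = 4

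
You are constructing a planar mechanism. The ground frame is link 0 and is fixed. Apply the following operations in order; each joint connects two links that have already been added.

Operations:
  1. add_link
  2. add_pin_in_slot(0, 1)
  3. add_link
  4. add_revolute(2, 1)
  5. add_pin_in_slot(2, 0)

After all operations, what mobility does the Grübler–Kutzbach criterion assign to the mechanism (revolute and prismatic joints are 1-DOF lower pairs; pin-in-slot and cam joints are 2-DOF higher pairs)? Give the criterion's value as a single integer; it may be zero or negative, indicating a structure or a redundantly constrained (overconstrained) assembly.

L=1 J1=0 J2=0
add link → L=2 J1=0 J2=0
PS@0,1 dof=2 J2 → L=2 J1=0 J2=1
add link → L=3 J1=0 J2=1
R@2,1 dof=1 J1 → L=3 J1=1 J2=1
PS@2,0 dof=2 J2 → L=3 J1=1 J2=2
M=3(L−1)−2J1−J2=3·2−2·1−2=2

M = 2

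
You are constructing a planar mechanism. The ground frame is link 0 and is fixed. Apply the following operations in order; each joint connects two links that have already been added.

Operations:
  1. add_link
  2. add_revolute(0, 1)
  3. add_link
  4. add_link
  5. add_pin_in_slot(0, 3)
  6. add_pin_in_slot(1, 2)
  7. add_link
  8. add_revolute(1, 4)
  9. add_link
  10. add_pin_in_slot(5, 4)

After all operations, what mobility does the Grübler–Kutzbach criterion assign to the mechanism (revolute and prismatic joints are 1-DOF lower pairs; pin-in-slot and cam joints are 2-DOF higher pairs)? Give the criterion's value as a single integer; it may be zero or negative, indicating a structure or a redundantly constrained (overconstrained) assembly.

(L,J1,J2)=(1,0,0); link0 fixed
link1: (2,0,0)
R 0-1 [J1]: (2,1,0)
link2: (3,1,0)
link3: (4,1,0)
PS 0-3 [J2]: (4,1,1)
PS 1-2 [J2]: (4,1,2)
link4: (5,1,2)
R 1-4 [J1]: (5,2,2)
link5: (6,2,2)
PS 5-4 [J2]: (6,2,3)
Grübler: 3·5 − 2·2 − 3 = 8

M = 8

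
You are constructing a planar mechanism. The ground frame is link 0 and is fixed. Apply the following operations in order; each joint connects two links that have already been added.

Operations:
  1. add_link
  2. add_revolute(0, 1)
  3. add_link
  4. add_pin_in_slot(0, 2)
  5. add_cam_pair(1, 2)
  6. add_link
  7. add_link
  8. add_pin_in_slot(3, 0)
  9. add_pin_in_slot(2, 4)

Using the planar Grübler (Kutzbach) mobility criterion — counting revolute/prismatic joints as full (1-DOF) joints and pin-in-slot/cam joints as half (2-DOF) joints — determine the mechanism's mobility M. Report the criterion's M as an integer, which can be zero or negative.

M = 6

L=1 J1=0 J2=0
add link → L=2 J1=0 J2=0
R@0,1 dof=1 J1 → L=2 J1=1 J2=0
add link → L=3 J1=1 J2=0
PS@0,2 dof=2 J2 → L=3 J1=1 J2=1
C@1,2 dof=2 J2 → L=3 J1=1 J2=2
add link → L=4 J1=1 J2=2
add link → L=5 J1=1 J2=2
PS@3,0 dof=2 J2 → L=5 J1=1 J2=3
PS@2,4 dof=2 J2 → L=5 J1=1 J2=4
M=3(L−1)−2J1−J2=3·4−2·1−4=6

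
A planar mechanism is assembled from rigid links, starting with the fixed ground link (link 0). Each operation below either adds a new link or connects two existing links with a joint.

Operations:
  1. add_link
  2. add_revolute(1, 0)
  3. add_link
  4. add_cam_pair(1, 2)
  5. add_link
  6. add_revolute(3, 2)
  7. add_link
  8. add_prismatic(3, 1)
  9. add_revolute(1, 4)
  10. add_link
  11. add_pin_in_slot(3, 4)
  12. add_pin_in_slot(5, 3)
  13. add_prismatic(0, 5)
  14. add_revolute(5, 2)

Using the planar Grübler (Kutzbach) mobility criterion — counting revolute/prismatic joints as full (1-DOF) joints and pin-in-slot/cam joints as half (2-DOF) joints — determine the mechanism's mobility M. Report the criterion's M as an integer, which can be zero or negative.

M = 0

L=1 J1=0 J2=0
add link → L=2 J1=0 J2=0
R@1,0 dof=1 J1 → L=2 J1=1 J2=0
add link → L=3 J1=1 J2=0
C@1,2 dof=2 J2 → L=3 J1=1 J2=1
add link → L=4 J1=1 J2=1
R@3,2 dof=1 J1 → L=4 J1=2 J2=1
add link → L=5 J1=2 J2=1
P@3,1 dof=1 J1 → L=5 J1=3 J2=1
R@1,4 dof=1 J1 → L=5 J1=4 J2=1
add link → L=6 J1=4 J2=1
PS@3,4 dof=2 J2 → L=6 J1=4 J2=2
PS@5,3 dof=2 J2 → L=6 J1=4 J2=3
P@0,5 dof=1 J1 → L=6 J1=5 J2=3
R@5,2 dof=1 J1 → L=6 J1=6 J2=3
M=3(L−1)−2J1−J2=3·5−2·6−3=0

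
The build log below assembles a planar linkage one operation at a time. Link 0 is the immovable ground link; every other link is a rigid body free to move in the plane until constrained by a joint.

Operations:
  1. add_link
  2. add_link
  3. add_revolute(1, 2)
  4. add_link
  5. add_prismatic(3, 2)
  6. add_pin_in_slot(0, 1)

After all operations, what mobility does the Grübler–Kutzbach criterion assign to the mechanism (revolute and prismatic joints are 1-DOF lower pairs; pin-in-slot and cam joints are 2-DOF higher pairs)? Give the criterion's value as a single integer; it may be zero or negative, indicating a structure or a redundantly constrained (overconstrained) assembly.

L=1 J1=0 J2=0
add link → L=2 J1=0 J2=0
add link → L=3 J1=0 J2=0
R@1,2 dof=1 J1 → L=3 J1=1 J2=0
add link → L=4 J1=1 J2=0
P@3,2 dof=1 J1 → L=4 J1=2 J2=0
PS@0,1 dof=2 J2 → L=4 J1=2 J2=1
M=3(L−1)−2J1−J2=3·3−2·2−1=4

M = 4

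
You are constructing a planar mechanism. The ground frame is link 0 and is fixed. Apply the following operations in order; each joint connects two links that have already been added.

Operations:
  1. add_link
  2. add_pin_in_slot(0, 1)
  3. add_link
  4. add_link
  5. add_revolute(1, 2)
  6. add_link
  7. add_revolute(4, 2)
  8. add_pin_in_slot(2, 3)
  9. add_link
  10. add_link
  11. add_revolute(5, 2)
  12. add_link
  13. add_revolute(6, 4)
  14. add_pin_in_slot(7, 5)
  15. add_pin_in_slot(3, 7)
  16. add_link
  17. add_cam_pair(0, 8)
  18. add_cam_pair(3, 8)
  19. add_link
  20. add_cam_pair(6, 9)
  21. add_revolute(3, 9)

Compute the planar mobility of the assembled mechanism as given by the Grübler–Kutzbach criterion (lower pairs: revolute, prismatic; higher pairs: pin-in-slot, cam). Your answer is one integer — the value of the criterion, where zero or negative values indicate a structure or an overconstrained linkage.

M = 10

ground; <1,0,0>
#1 <2,0,0>
PS:0↔1 J2 <2,0,1>
#2 <3,0,1>
#3 <4,0,1>
R:1↔2 J1 <4,1,1>
#4 <5,1,1>
R:4↔2 J1 <5,2,1>
PS:2↔3 J2 <5,2,2>
#5 <6,2,2>
#6 <7,2,2>
R:5↔2 J1 <7,3,2>
#7 <8,3,2>
R:6↔4 J1 <8,4,2>
PS:7↔5 J2 <8,4,3>
PS:3↔7 J2 <8,4,4>
#8 <9,4,4>
C:0↔8 J2 <9,4,5>
C:3↔8 J2 <9,4,6>
#9 <10,4,6>
C:6↔9 J2 <10,4,7>
R:3↔9 J1 <10,5,7>
3×9 − 2×5 − 1×7 = 10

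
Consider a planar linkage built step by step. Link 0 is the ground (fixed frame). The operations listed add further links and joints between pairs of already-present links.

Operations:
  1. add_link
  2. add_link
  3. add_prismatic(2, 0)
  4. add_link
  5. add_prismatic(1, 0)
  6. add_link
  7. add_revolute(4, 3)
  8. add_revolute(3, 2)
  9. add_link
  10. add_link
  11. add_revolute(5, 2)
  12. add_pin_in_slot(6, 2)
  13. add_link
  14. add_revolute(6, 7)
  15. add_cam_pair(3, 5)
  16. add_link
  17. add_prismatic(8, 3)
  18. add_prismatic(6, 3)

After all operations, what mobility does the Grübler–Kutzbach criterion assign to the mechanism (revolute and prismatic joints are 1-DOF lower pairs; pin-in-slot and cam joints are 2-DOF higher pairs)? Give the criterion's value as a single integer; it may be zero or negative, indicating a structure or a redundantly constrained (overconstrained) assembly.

M = 6

L=1 J1=0 J2=0
add link → L=2 J1=0 J2=0
add link → L=3 J1=0 J2=0
P@2,0 dof=1 J1 → L=3 J1=1 J2=0
add link → L=4 J1=1 J2=0
P@1,0 dof=1 J1 → L=4 J1=2 J2=0
add link → L=5 J1=2 J2=0
R@4,3 dof=1 J1 → L=5 J1=3 J2=0
R@3,2 dof=1 J1 → L=5 J1=4 J2=0
add link → L=6 J1=4 J2=0
add link → L=7 J1=4 J2=0
R@5,2 dof=1 J1 → L=7 J1=5 J2=0
PS@6,2 dof=2 J2 → L=7 J1=5 J2=1
add link → L=8 J1=5 J2=1
R@6,7 dof=1 J1 → L=8 J1=6 J2=1
C@3,5 dof=2 J2 → L=8 J1=6 J2=2
add link → L=9 J1=6 J2=2
P@8,3 dof=1 J1 → L=9 J1=7 J2=2
P@6,3 dof=1 J1 → L=9 J1=8 J2=2
M=3(L−1)−2J1−J2=3·8−2·8−2=6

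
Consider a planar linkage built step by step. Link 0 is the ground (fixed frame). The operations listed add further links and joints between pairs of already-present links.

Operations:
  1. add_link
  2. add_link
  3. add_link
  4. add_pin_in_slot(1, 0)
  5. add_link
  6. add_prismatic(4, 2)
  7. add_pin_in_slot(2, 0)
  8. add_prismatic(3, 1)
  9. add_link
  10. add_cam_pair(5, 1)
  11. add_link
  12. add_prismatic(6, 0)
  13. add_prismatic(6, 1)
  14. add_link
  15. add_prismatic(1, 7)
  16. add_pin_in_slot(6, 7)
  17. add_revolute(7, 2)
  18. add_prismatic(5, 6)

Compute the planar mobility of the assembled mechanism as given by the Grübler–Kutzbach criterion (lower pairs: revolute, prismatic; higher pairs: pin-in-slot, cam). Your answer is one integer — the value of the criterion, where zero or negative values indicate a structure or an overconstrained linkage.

link 0 = ground. State L|J1|J2 = 1|0|0
+link1  2|0|0
+link2  3|0|0
+link3  4|0|0
PS(1,0) f=2→J2  4|0|1
+link4  5|0|1
P(4,2) f=1→J1  5|1|1
PS(2,0) f=2→J2  5|1|2
P(3,1) f=1→J1  5|2|2
+link5  6|2|2
C(5,1) f=2→J2  6|2|3
+link6  7|2|3
P(6,0) f=1→J1  7|3|3
P(6,1) f=1→J1  7|4|3
+link7  8|4|3
P(1,7) f=1→J1  8|5|3
PS(6,7) f=2→J2  8|5|4
R(7,2) f=1→J1  8|6|4
P(5,6) f=1→J1  8|7|4
M = 3(8−1)−2·7−4 = 21−14−4 = 3

M = 3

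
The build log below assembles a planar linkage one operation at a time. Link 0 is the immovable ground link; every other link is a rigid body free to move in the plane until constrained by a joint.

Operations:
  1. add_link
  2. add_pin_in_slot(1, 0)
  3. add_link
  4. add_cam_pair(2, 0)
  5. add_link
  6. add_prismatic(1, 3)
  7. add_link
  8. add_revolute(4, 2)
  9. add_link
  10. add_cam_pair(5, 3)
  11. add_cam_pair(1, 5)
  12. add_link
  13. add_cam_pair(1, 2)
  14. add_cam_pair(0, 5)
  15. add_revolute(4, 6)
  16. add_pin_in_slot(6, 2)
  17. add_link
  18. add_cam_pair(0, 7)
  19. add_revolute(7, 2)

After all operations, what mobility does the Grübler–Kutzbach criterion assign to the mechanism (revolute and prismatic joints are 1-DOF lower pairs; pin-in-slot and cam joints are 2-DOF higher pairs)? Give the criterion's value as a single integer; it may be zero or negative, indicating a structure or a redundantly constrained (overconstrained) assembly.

[1;0;0] (link 0 is ground)
L+ [2;0;0]
PS(1,0)∈J2 [2;0;1]
L+ [3;0;1]
C(2,0)∈J2 [3;0;2]
L+ [4;0;2]
P(1,3)∈J1 [4;1;2]
L+ [5;1;2]
R(4,2)∈J1 [5;2;2]
L+ [6;2;2]
C(5,3)∈J2 [6;2;3]
C(1,5)∈J2 [6;2;4]
L+ [7;2;4]
C(1,2)∈J2 [7;2;5]
C(0,5)∈J2 [7;2;6]
R(4,6)∈J1 [7;3;6]
PS(6,2)∈J2 [7;3;7]
L+ [8;3;7]
C(0,7)∈J2 [8;3;8]
R(7,2)∈J1 [8;4;8]
mobility = 21 − 8 − 8 = 5

M = 5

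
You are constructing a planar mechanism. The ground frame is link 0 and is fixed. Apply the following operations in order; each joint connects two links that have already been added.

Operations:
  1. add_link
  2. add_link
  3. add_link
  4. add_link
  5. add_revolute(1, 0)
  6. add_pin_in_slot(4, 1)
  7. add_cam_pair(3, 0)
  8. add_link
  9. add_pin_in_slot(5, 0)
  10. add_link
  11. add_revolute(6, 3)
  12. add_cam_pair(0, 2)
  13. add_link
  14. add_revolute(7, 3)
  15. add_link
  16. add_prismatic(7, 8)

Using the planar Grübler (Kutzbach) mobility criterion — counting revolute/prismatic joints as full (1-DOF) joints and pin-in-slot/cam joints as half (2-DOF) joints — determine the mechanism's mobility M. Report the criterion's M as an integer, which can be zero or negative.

M = 12

[1;0;0] (link 0 is ground)
L+ [2;0;0]
L+ [3;0;0]
L+ [4;0;0]
L+ [5;0;0]
R(1,0)∈J1 [5;1;0]
PS(4,1)∈J2 [5;1;1]
C(3,0)∈J2 [5;1;2]
L+ [6;1;2]
PS(5,0)∈J2 [6;1;3]
L+ [7;1;3]
R(6,3)∈J1 [7;2;3]
C(0,2)∈J2 [7;2;4]
L+ [8;2;4]
R(7,3)∈J1 [8;3;4]
L+ [9;3;4]
P(7,8)∈J1 [9;4;4]
mobility = 24 − 8 − 4 = 12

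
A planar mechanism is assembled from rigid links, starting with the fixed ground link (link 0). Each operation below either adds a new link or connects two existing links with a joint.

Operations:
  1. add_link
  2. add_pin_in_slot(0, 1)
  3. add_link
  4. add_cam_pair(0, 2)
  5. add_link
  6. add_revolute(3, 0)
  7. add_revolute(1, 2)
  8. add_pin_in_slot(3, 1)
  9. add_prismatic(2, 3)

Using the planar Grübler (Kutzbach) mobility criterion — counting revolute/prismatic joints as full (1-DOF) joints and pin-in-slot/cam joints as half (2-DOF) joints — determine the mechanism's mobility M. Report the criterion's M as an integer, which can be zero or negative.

ground; <1,0,0>
#1 <2,0,0>
PS:0↔1 J2 <2,0,1>
#2 <3,0,1>
C:0↔2 J2 <3,0,2>
#3 <4,0,2>
R:3↔0 J1 <4,1,2>
R:1↔2 J1 <4,2,2>
PS:3↔1 J2 <4,2,3>
P:2↔3 J1 <4,3,3>
3×3 − 2×3 − 1×3 = 0

M = 0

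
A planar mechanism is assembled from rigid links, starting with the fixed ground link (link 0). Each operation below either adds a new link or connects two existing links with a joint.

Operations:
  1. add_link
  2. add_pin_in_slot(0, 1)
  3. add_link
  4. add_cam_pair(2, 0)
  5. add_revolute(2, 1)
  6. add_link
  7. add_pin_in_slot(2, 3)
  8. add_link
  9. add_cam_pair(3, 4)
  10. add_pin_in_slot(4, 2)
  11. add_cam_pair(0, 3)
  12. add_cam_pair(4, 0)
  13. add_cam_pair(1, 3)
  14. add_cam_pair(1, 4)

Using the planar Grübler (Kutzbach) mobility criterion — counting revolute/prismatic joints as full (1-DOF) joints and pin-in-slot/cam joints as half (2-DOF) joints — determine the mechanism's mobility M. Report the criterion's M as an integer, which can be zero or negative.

M = 1

(L,J1,J2)=(1,0,0); link0 fixed
link1: (2,0,0)
PS 0-1 [J2]: (2,0,1)
link2: (3,0,1)
C 2-0 [J2]: (3,0,2)
R 2-1 [J1]: (3,1,2)
link3: (4,1,2)
PS 2-3 [J2]: (4,1,3)
link4: (5,1,3)
C 3-4 [J2]: (5,1,4)
PS 4-2 [J2]: (5,1,5)
C 0-3 [J2]: (5,1,6)
C 4-0 [J2]: (5,1,7)
C 1-3 [J2]: (5,1,8)
C 1-4 [J2]: (5,1,9)
Grübler: 3·4 − 2·1 − 9 = 1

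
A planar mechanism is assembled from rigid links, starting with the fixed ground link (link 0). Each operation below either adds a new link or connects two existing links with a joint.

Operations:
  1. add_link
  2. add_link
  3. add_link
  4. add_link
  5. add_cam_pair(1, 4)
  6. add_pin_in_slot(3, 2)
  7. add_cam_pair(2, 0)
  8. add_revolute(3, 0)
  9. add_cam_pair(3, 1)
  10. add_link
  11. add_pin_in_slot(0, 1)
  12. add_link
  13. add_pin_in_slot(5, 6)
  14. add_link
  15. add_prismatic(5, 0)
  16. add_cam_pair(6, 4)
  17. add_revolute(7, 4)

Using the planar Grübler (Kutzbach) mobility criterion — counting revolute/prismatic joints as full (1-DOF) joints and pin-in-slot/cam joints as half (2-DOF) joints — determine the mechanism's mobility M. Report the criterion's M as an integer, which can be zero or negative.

M = 8

ground; <1,0,0>
#1 <2,0,0>
#2 <3,0,0>
#3 <4,0,0>
#4 <5,0,0>
C:1↔4 J2 <5,0,1>
PS:3↔2 J2 <5,0,2>
C:2↔0 J2 <5,0,3>
R:3↔0 J1 <5,1,3>
C:3↔1 J2 <5,1,4>
#5 <6,1,4>
PS:0↔1 J2 <6,1,5>
#6 <7,1,5>
PS:5↔6 J2 <7,1,6>
#7 <8,1,6>
P:5↔0 J1 <8,2,6>
C:6↔4 J2 <8,2,7>
R:7↔4 J1 <8,3,7>
3×7 − 2×3 − 1×7 = 8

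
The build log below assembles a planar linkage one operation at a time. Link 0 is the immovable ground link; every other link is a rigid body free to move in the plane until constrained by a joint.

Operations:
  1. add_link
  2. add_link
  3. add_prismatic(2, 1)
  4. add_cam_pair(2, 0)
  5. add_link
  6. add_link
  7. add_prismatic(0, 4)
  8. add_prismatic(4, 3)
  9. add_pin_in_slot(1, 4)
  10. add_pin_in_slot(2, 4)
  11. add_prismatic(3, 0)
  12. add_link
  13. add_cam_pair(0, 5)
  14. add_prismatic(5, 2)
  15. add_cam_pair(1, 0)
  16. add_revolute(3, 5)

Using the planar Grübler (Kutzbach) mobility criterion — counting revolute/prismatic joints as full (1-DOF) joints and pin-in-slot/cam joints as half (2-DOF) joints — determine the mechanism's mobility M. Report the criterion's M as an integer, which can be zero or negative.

M = -2

ground; <1,0,0>
#1 <2,0,0>
#2 <3,0,0>
P:2↔1 J1 <3,1,0>
C:2↔0 J2 <3,1,1>
#3 <4,1,1>
#4 <5,1,1>
P:0↔4 J1 <5,2,1>
P:4↔3 J1 <5,3,1>
PS:1↔4 J2 <5,3,2>
PS:2↔4 J2 <5,3,3>
P:3↔0 J1 <5,4,3>
#5 <6,4,3>
C:0↔5 J2 <6,4,4>
P:5↔2 J1 <6,5,4>
C:1↔0 J2 <6,5,5>
R:3↔5 J1 <6,6,5>
3×5 − 2×6 − 1×5 = -2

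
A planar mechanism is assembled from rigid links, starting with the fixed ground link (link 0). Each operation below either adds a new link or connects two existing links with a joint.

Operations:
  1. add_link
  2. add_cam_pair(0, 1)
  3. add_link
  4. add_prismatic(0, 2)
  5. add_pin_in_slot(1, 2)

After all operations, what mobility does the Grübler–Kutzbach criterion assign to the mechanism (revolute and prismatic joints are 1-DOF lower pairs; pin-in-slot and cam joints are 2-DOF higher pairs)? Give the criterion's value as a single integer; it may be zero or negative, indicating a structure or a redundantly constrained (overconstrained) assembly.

(L,J1,J2)=(1,0,0); link0 fixed
link1: (2,0,0)
C 0-1 [J2]: (2,0,1)
link2: (3,0,1)
P 0-2 [J1]: (3,1,1)
PS 1-2 [J2]: (3,1,2)
Grübler: 3·2 − 2·1 − 2 = 2

M = 2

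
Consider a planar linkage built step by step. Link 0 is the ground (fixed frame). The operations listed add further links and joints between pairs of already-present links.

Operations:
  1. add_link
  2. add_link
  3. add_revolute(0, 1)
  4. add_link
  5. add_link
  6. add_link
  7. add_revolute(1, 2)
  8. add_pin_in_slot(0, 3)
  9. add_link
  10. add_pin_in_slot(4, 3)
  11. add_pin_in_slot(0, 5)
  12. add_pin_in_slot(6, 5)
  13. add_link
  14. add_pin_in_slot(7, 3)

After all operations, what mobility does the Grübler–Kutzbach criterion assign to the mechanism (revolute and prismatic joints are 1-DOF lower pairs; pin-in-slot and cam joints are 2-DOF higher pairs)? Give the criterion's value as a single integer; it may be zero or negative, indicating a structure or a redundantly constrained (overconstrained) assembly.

M = 12

link 0 = ground. State L|J1|J2 = 1|0|0
+link1  2|0|0
+link2  3|0|0
R(0,1) f=1→J1  3|1|0
+link3  4|1|0
+link4  5|1|0
+link5  6|1|0
R(1,2) f=1→J1  6|2|0
PS(0,3) f=2→J2  6|2|1
+link6  7|2|1
PS(4,3) f=2→J2  7|2|2
PS(0,5) f=2→J2  7|2|3
PS(6,5) f=2→J2  7|2|4
+link7  8|2|4
PS(7,3) f=2→J2  8|2|5
M = 3(8−1)−2·2−5 = 21−4−5 = 12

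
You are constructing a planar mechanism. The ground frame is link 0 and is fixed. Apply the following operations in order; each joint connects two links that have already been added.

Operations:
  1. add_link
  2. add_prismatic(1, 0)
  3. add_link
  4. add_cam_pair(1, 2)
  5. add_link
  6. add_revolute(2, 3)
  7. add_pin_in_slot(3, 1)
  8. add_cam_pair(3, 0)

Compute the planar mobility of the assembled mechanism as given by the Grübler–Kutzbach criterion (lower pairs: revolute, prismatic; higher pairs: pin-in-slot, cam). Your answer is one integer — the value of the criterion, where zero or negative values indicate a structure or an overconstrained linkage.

(L,J1,J2)=(1,0,0); link0 fixed
link1: (2,0,0)
P 1-0 [J1]: (2,1,0)
link2: (3,1,0)
C 1-2 [J2]: (3,1,1)
link3: (4,1,1)
R 2-3 [J1]: (4,2,1)
PS 3-1 [J2]: (4,2,2)
C 3-0 [J2]: (4,2,3)
Grübler: 3·3 − 2·2 − 3 = 2

M = 2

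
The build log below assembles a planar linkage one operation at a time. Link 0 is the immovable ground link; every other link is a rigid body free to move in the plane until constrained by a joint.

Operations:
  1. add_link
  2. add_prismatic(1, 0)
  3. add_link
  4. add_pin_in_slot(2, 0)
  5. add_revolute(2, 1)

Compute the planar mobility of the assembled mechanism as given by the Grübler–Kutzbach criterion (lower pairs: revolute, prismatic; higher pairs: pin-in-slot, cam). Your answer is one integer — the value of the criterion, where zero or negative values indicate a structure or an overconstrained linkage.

M = 1

ground; <1,0,0>
#1 <2,0,0>
P:1↔0 J1 <2,1,0>
#2 <3,1,0>
PS:2↔0 J2 <3,1,1>
R:2↔1 J1 <3,2,1>
3×2 − 2×2 − 1×1 = 1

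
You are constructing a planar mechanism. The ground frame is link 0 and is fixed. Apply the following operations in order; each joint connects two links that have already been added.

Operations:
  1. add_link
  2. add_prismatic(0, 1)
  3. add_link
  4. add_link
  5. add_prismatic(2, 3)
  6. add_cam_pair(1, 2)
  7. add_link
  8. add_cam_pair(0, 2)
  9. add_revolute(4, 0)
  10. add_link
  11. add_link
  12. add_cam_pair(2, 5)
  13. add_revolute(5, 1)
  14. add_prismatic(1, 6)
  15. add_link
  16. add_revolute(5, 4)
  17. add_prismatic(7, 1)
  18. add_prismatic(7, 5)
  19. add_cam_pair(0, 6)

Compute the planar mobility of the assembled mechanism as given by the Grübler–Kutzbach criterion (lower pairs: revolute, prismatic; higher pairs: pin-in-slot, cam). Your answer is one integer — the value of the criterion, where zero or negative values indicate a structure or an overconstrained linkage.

M = 1

link 0 = ground. State L|J1|J2 = 1|0|0
+link1  2|0|0
P(0,1) f=1→J1  2|1|0
+link2  3|1|0
+link3  4|1|0
P(2,3) f=1→J1  4|2|0
C(1,2) f=2→J2  4|2|1
+link4  5|2|1
C(0,2) f=2→J2  5|2|2
R(4,0) f=1→J1  5|3|2
+link5  6|3|2
+link6  7|3|2
C(2,5) f=2→J2  7|3|3
R(5,1) f=1→J1  7|4|3
P(1,6) f=1→J1  7|5|3
+link7  8|5|3
R(5,4) f=1→J1  8|6|3
P(7,1) f=1→J1  8|7|3
P(7,5) f=1→J1  8|8|3
C(0,6) f=2→J2  8|8|4
M = 3(8−1)−2·8−4 = 21−16−4 = 1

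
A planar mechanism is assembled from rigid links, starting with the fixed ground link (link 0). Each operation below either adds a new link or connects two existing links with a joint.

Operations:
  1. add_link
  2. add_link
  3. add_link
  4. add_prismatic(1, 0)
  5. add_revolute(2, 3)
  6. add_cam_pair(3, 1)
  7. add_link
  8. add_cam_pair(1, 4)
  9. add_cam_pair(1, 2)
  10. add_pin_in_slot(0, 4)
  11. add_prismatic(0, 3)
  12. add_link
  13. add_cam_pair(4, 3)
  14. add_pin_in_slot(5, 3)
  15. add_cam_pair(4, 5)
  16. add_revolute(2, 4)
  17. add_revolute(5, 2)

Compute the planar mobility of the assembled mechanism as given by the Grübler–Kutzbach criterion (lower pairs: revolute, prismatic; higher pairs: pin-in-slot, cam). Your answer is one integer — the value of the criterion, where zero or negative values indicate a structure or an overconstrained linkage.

ground; <1,0,0>
#1 <2,0,0>
#2 <3,0,0>
#3 <4,0,0>
P:1↔0 J1 <4,1,0>
R:2↔3 J1 <4,2,0>
C:3↔1 J2 <4,2,1>
#4 <5,2,1>
C:1↔4 J2 <5,2,2>
C:1↔2 J2 <5,2,3>
PS:0↔4 J2 <5,2,4>
P:0↔3 J1 <5,3,4>
#5 <6,3,4>
C:4↔3 J2 <6,3,5>
PS:5↔3 J2 <6,3,6>
C:4↔5 J2 <6,3,7>
R:2↔4 J1 <6,4,7>
R:5↔2 J1 <6,5,7>
3×5 − 2×5 − 1×7 = -2

M = -2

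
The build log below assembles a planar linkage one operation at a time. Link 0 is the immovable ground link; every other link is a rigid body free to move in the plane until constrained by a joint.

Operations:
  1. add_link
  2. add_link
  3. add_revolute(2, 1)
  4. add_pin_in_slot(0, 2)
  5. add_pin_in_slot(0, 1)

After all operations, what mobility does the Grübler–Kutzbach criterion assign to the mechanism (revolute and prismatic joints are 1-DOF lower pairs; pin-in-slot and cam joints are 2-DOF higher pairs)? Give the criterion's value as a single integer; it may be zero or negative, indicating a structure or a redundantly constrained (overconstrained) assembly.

L=1 J1=0 J2=0
add link → L=2 J1=0 J2=0
add link → L=3 J1=0 J2=0
R@2,1 dof=1 J1 → L=3 J1=1 J2=0
PS@0,2 dof=2 J2 → L=3 J1=1 J2=1
PS@0,1 dof=2 J2 → L=3 J1=1 J2=2
M=3(L−1)−2J1−J2=3·2−2·1−2=2

M = 2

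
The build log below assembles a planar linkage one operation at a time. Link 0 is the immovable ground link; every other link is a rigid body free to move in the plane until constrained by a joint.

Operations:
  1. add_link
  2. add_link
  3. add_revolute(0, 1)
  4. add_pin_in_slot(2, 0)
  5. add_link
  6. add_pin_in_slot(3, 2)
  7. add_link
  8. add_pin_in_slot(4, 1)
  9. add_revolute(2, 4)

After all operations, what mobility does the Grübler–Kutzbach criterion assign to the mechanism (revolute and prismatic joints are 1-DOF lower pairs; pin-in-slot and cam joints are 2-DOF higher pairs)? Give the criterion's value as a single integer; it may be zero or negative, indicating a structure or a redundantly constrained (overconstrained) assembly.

M = 5

ground; <1,0,0>
#1 <2,0,0>
#2 <3,0,0>
R:0↔1 J1 <3,1,0>
PS:2↔0 J2 <3,1,1>
#3 <4,1,1>
PS:3↔2 J2 <4,1,2>
#4 <5,1,2>
PS:4↔1 J2 <5,1,3>
R:2↔4 J1 <5,2,3>
3×4 − 2×2 − 1×3 = 5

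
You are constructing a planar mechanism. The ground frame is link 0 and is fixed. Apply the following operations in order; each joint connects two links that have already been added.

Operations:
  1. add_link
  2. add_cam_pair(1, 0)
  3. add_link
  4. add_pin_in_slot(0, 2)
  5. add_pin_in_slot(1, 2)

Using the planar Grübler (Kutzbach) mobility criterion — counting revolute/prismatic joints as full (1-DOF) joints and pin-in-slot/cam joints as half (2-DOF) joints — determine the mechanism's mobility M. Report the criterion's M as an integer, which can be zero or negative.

L=1 J1=0 J2=0
add link → L=2 J1=0 J2=0
C@1,0 dof=2 J2 → L=2 J1=0 J2=1
add link → L=3 J1=0 J2=1
PS@0,2 dof=2 J2 → L=3 J1=0 J2=2
PS@1,2 dof=2 J2 → L=3 J1=0 J2=3
M=3(L−1)−2J1−J2=3·2−2·0−3=3

M = 3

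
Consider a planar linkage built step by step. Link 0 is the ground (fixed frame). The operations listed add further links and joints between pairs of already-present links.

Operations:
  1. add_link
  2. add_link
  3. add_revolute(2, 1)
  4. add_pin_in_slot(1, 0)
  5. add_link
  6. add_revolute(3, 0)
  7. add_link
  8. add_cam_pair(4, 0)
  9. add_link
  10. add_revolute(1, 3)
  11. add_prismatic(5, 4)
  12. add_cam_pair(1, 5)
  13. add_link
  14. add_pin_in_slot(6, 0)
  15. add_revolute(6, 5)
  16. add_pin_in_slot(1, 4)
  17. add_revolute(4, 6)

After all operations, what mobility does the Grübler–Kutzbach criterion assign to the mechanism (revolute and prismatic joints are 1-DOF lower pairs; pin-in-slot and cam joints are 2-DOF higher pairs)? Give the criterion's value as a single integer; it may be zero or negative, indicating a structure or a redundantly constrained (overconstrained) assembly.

link 0 = ground. State L|J1|J2 = 1|0|0
+link1  2|0|0
+link2  3|0|0
R(2,1) f=1→J1  3|1|0
PS(1,0) f=2→J2  3|1|1
+link3  4|1|1
R(3,0) f=1→J1  4|2|1
+link4  5|2|1
C(4,0) f=2→J2  5|2|2
+link5  6|2|2
R(1,3) f=1→J1  6|3|2
P(5,4) f=1→J1  6|4|2
C(1,5) f=2→J2  6|4|3
+link6  7|4|3
PS(6,0) f=2→J2  7|4|4
R(6,5) f=1→J1  7|5|4
PS(1,4) f=2→J2  7|5|5
R(4,6) f=1→J1  7|6|5
M = 3(7−1)−2·6−5 = 18−12−5 = 1

M = 1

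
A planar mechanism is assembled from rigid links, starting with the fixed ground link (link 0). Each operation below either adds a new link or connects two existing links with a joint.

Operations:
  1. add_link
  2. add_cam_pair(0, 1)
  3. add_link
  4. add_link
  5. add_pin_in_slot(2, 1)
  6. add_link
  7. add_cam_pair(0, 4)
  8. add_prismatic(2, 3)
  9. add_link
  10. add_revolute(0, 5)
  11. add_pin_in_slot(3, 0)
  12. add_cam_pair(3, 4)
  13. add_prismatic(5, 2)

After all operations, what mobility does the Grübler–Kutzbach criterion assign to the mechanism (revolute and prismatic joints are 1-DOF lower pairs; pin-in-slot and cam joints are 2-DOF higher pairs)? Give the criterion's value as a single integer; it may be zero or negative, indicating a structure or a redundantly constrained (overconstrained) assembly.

L=1 J1=0 J2=0
add link → L=2 J1=0 J2=0
C@0,1 dof=2 J2 → L=2 J1=0 J2=1
add link → L=3 J1=0 J2=1
add link → L=4 J1=0 J2=1
PS@2,1 dof=2 J2 → L=4 J1=0 J2=2
add link → L=5 J1=0 J2=2
C@0,4 dof=2 J2 → L=5 J1=0 J2=3
P@2,3 dof=1 J1 → L=5 J1=1 J2=3
add link → L=6 J1=1 J2=3
R@0,5 dof=1 J1 → L=6 J1=2 J2=3
PS@3,0 dof=2 J2 → L=6 J1=2 J2=4
C@3,4 dof=2 J2 → L=6 J1=2 J2=5
P@5,2 dof=1 J1 → L=6 J1=3 J2=5
M=3(L−1)−2J1−J2=3·5−2·3−5=4

M = 4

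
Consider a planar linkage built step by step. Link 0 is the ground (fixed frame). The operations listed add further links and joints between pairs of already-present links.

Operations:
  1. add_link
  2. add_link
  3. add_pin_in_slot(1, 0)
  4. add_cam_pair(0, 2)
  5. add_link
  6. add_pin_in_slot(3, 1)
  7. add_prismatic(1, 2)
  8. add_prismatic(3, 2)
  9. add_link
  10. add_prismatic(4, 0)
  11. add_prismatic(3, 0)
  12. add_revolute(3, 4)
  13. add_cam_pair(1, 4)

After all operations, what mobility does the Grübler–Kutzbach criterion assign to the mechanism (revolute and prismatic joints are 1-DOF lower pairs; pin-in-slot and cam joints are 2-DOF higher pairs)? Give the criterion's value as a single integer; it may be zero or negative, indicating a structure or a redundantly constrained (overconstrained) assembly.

M = -2

[1;0;0] (link 0 is ground)
L+ [2;0;0]
L+ [3;0;0]
PS(1,0)∈J2 [3;0;1]
C(0,2)∈J2 [3;0;2]
L+ [4;0;2]
PS(3,1)∈J2 [4;0;3]
P(1,2)∈J1 [4;1;3]
P(3,2)∈J1 [4;2;3]
L+ [5;2;3]
P(4,0)∈J1 [5;3;3]
P(3,0)∈J1 [5;4;3]
R(3,4)∈J1 [5;5;3]
C(1,4)∈J2 [5;5;4]
mobility = 12 − 10 − 4 = -2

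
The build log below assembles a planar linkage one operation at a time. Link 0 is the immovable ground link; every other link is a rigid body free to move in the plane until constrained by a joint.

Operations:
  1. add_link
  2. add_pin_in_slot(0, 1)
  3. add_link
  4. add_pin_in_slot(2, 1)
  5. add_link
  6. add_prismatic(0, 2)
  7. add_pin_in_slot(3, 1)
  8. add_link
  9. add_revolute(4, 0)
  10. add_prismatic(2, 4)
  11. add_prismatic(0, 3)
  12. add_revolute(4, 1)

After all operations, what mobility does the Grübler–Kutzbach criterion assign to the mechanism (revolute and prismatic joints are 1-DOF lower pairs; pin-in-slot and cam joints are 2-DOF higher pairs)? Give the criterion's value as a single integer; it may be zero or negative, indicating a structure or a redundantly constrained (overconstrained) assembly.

[1;0;0] (link 0 is ground)
L+ [2;0;0]
PS(0,1)∈J2 [2;0;1]
L+ [3;0;1]
PS(2,1)∈J2 [3;0;2]
L+ [4;0;2]
P(0,2)∈J1 [4;1;2]
PS(3,1)∈J2 [4;1;3]
L+ [5;1;3]
R(4,0)∈J1 [5;2;3]
P(2,4)∈J1 [5;3;3]
P(0,3)∈J1 [5;4;3]
R(4,1)∈J1 [5;5;3]
mobility = 12 − 10 − 3 = -1

M = -1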